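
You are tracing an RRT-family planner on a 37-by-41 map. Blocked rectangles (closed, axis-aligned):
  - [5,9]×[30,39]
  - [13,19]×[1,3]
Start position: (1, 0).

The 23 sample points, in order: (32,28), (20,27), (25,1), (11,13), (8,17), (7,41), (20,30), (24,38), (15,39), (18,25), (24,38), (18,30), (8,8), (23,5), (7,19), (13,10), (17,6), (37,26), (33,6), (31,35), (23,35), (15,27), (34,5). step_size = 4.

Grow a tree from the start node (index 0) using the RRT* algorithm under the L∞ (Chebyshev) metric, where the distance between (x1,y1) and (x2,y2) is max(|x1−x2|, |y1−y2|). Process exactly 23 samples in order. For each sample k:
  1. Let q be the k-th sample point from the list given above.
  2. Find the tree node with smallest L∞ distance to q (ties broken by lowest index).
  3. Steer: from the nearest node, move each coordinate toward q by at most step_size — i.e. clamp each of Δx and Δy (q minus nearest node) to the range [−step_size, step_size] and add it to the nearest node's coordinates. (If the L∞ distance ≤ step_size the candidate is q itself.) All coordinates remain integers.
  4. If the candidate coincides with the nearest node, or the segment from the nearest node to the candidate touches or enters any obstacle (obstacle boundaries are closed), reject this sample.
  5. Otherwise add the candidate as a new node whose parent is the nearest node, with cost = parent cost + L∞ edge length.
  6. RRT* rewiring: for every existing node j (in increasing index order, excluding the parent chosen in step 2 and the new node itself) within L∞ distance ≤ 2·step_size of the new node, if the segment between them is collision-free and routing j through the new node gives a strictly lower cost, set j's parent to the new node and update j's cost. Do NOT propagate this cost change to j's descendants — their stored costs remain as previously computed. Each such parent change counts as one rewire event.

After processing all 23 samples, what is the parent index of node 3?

1. q=(32,28) nearest=0 d=31 new=(5,4) → add node 1 parent=0 cost=4
2. q=(20,27) nearest=1 d=23 new=(9,8) → add node 2 parent=1 cost=8
3. q=(25,1) nearest=2 d=16 new=(13,4) → add node 3 parent=2 cost=12
4. q=(11,13) nearest=2 d=5 new=(11,12) → add node 4 parent=2 cost=12
5. q=(8,17) nearest=4 d=5 new=(8,16) → add node 5 parent=4 cost=16
6. q=(7,41) nearest=5 d=25 new=(7,20) → add node 6 parent=5 cost=20
7. q=(20,30) nearest=6 d=13 new=(11,24) → add node 7 parent=6 cost=24
8. q=(24,38) nearest=7 d=14 new=(15,28) → add node 8 parent=7 cost=28
9. q=(15,39) nearest=8 d=11 new=(15,32) → add node 9 parent=8 cost=32
10. q=(18,25) nearest=8 d=3 new=(18,25) → add node 10 parent=8 cost=31
11. q=(24,38) nearest=9 d=9 new=(19,36) → add node 11 parent=9 cost=36
12. q=(18,30) nearest=8 d=3 new=(18,30) → add node 12 parent=8 cost=31
13. q=(8,8) nearest=2 d=1 new=(8,8) → add node 13 parent=2 cost=9
14. q=(23,5) nearest=3 d=10 new=(17,5) → add node 14 parent=3 cost=16
15. q=(7,19) nearest=6 d=1 new=(7,19) → add node 15 parent=6 cost=21
16. q=(13,10) nearest=4 d=2 new=(13,10) → add node 16 parent=4 cost=14
17. q=(17,6) nearest=14 d=1 new=(17,6) → add node 17 parent=14 cost=17
18. q=(37,26) nearest=11 d=18 new=(23,32) → add node 18 parent=11 cost=40
19. q=(33,6) nearest=14 d=16 new=(21,6) → add node 19 parent=14 cost=20
20. q=(31,35) nearest=18 d=8 new=(27,35) → add node 20 parent=18 cost=44
21. q=(23,35) nearest=18 d=3 new=(23,35) → add node 21 parent=18 cost=43
22. q=(15,27) nearest=8 d=1 new=(15,27) → add node 22 parent=8 cost=29; rewire 18→22 (37<40); rewire 21→22 (37<43)
23. q=(34,5) nearest=19 d=13 new=(25,5) → add node 23 parent=19 cost=24

Parent of node 3: 2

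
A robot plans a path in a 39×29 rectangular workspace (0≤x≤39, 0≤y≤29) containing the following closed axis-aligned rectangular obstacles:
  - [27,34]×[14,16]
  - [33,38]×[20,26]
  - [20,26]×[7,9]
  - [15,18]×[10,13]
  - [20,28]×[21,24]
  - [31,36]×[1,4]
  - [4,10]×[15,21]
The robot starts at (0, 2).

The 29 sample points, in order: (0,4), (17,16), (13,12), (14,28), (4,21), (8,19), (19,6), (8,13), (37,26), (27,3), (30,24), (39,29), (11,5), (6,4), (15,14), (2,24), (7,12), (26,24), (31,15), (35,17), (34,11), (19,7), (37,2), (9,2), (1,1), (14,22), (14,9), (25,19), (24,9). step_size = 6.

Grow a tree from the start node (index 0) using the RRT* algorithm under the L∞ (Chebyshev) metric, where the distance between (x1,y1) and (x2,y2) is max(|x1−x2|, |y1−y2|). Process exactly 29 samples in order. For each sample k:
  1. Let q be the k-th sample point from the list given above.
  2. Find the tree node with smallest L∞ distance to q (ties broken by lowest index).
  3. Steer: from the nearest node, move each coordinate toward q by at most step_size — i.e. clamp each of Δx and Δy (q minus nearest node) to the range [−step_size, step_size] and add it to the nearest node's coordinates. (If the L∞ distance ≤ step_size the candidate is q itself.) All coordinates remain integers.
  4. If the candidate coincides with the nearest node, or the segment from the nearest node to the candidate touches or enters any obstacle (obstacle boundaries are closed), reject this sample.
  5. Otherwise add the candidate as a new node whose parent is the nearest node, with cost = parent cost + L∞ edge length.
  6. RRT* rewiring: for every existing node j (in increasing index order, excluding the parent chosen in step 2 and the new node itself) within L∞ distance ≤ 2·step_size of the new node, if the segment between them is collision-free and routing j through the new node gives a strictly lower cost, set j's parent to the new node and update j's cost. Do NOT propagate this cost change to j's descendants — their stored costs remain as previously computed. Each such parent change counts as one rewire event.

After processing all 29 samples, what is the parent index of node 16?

Parent of node 16: 17

1. q=(0,4) nearest=0 d=2 new=(0,4) → add node 1 parent=0 cost=2
2. q=(17,16) nearest=0 d=17 new=(6,8) → add node 2 parent=0 cost=6
3. q=(13,12) nearest=2 d=7 new=(12,12) → add node 3 parent=2 cost=12
4. q=(14,28) nearest=3 d=16 new=(14,18) → add node 4 parent=3 cost=18
5. q=(4,21) nearest=3 d=9 new=(6,18) → blocked by [4,10]×[15,21], reject
6. q=(8,19) nearest=4 d=6 new=(8,19) → blocked by [4,10]×[15,21], reject
7. q=(19,6) nearest=3 d=7 new=(18,6) → add node 5 parent=3 cost=18
8. q=(8,13) nearest=3 d=4 new=(8,13) → add node 6 parent=3 cost=16
9. q=(37,26) nearest=5 d=20 new=(24,12) → blocked by [20,26]×[7,9], reject
10. q=(27,3) nearest=5 d=9 new=(24,3) → add node 7 parent=5 cost=24
11. q=(30,24) nearest=4 d=16 new=(20,24) → blocked by [20,28]×[21,24], reject
12. q=(39,29) nearest=5 d=23 new=(24,12) → blocked by [20,26]×[7,9], reject
13. q=(11,5) nearest=2 d=5 new=(11,5) → add node 8 parent=2 cost=11
14. q=(6,4) nearest=2 d=4 new=(6,4) → add node 9 parent=2 cost=10
15. q=(15,14) nearest=3 d=3 new=(15,14) → add node 10 parent=3 cost=15
16. q=(2,24) nearest=6 d=11 new=(2,19) → blocked by [4,10]×[15,21], reject
17. q=(7,12) nearest=6 d=1 new=(7,12) → add node 11 parent=6 cost=17
18. q=(26,24) nearest=10 d=11 new=(21,20) → add node 12 parent=10 cost=21
19. q=(31,15) nearest=12 d=10 new=(27,15) → blocked by [27,34]×[14,16], reject
20. q=(35,17) nearest=7 d=14 new=(30,9) → add node 13 parent=7 cost=30
21. q=(34,11) nearest=13 d=4 new=(34,11) → add node 14 parent=13 cost=34
22. q=(19,7) nearest=5 d=1 new=(19,7) → add node 15 parent=5 cost=19
23. q=(37,2) nearest=13 d=7 new=(36,3) → blocked by [31,36]×[1,4], reject
24. q=(9,2) nearest=8 d=3 new=(9,2) → add node 16 parent=8 cost=14
25. q=(1,1) nearest=0 d=1 new=(1,1) → add node 17 parent=0 cost=1; rewire 6→17 (13<16); rewire 9→17 (6<10); rewire 11→17 (12<17); rewire 16→17 (9<14)
26. q=(14,22) nearest=4 d=4 new=(14,22) → add node 18 parent=4 cost=22
27. q=(14,9) nearest=3 d=3 new=(14,9) → add node 19 parent=3 cost=15
28. q=(25,19) nearest=12 d=4 new=(25,19) → add node 20 parent=12 cost=25
29. q=(24,9) nearest=15 d=5 new=(24,9) → blocked by [20,26]×[7,9], reject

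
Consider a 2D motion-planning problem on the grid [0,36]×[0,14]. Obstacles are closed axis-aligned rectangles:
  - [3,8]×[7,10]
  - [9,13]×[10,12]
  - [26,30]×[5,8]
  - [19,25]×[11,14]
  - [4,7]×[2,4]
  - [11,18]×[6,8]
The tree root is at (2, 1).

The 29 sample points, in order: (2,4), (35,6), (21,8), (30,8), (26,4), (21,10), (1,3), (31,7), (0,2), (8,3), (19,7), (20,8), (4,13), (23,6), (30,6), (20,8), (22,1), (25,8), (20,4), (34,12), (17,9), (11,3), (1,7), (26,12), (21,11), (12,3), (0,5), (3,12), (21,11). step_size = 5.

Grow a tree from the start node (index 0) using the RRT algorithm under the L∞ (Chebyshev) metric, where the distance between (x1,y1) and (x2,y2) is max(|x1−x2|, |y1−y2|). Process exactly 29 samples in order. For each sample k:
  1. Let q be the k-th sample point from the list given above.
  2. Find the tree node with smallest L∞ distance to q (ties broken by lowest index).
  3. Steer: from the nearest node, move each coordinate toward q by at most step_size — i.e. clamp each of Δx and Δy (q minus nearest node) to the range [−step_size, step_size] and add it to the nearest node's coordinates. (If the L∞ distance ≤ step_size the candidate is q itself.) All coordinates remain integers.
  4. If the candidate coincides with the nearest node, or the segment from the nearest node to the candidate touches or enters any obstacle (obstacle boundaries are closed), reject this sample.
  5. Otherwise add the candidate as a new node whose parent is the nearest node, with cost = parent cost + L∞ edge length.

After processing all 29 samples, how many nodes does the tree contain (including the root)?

Node count: 11

1. q=(2,4) nearest=0 d=3 new=(2,4) → add node 1 parent=0 cost=3
2. q=(35,6) nearest=0 d=33 new=(7,6) → blocked by [4,7]×[2,4], reject
3. q=(21,8) nearest=0 d=19 new=(7,6) → blocked by [4,7]×[2,4], reject
4. q=(30,8) nearest=0 d=28 new=(7,6) → blocked by [4,7]×[2,4], reject
5. q=(26,4) nearest=0 d=24 new=(7,4) → blocked by [4,7]×[2,4], reject
6. q=(21,10) nearest=0 d=19 new=(7,6) → blocked by [4,7]×[2,4], reject
7. q=(1,3) nearest=1 d=1 new=(1,3) → add node 2 parent=1 cost=4
8. q=(31,7) nearest=0 d=29 new=(7,6) → blocked by [4,7]×[2,4], reject
9. q=(0,2) nearest=2 d=1 new=(0,2) → add node 3 parent=2 cost=5
10. q=(8,3) nearest=0 d=6 new=(7,3) → blocked by [4,7]×[2,4], reject
11. q=(19,7) nearest=0 d=17 new=(7,6) → blocked by [4,7]×[2,4], reject
12. q=(20,8) nearest=0 d=18 new=(7,6) → blocked by [4,7]×[2,4], reject
13. q=(4,13) nearest=1 d=9 new=(4,9) → blocked by [3,8]×[7,10], reject
14. q=(23,6) nearest=0 d=21 new=(7,6) → blocked by [4,7]×[2,4], reject
15. q=(30,6) nearest=0 d=28 new=(7,6) → blocked by [4,7]×[2,4], reject
16. q=(20,8) nearest=0 d=18 new=(7,6) → blocked by [4,7]×[2,4], reject
17. q=(22,1) nearest=0 d=20 new=(7,1) → add node 4 parent=0 cost=5
18. q=(25,8) nearest=4 d=18 new=(12,6) → blocked by [11,18]×[6,8], reject
19. q=(20,4) nearest=4 d=13 new=(12,4) → add node 5 parent=4 cost=10
20. q=(34,12) nearest=5 d=22 new=(17,9) → blocked by [11,18]×[6,8], reject
21. q=(17,9) nearest=5 d=5 new=(17,9) → blocked by [11,18]×[6,8], reject
22. q=(11,3) nearest=5 d=1 new=(11,3) → add node 6 parent=5 cost=11
23. q=(1,7) nearest=1 d=3 new=(1,7) → add node 7 parent=1 cost=6
24. q=(26,12) nearest=5 d=14 new=(17,9) → blocked by [11,18]×[6,8], reject
25. q=(21,11) nearest=5 d=9 new=(17,9) → blocked by [11,18]×[6,8], reject
26. q=(12,3) nearest=5 d=1 new=(12,3) → add node 8 parent=5 cost=11
27. q=(0,5) nearest=1 d=2 new=(0,5) → add node 9 parent=1 cost=5
28. q=(3,12) nearest=7 d=5 new=(3,12) → add node 10 parent=7 cost=11
29. q=(21,11) nearest=5 d=9 new=(17,9) → blocked by [11,18]×[6,8], reject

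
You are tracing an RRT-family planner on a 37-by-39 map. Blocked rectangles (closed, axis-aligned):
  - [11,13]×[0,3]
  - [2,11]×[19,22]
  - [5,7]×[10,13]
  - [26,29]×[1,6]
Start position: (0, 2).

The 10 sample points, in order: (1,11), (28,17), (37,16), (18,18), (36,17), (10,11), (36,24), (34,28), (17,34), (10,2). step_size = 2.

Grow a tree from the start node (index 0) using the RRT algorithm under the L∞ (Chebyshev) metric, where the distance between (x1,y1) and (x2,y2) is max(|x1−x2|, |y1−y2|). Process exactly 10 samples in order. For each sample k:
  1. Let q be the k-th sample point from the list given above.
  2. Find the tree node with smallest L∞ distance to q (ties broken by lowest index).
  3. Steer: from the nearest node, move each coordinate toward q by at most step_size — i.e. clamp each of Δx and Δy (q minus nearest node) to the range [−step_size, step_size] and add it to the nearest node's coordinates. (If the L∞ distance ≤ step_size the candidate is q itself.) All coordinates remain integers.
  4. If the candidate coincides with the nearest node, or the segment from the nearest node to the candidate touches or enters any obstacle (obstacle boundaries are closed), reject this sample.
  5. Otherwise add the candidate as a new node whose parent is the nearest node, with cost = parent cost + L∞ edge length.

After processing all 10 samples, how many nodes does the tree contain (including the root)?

Node count: 5

1. q=(1,11) nearest=0 d=9 new=(1,4) → add node 1 parent=0 cost=2
2. q=(28,17) nearest=1 d=27 new=(3,6) → add node 2 parent=1 cost=4
3. q=(37,16) nearest=2 d=34 new=(5,8) → add node 3 parent=2 cost=6
4. q=(18,18) nearest=3 d=13 new=(7,10) → blocked by [5,7]×[10,13], reject
5. q=(36,17) nearest=3 d=31 new=(7,10) → blocked by [5,7]×[10,13], reject
6. q=(10,11) nearest=3 d=5 new=(7,10) → blocked by [5,7]×[10,13], reject
7. q=(36,24) nearest=3 d=31 new=(7,10) → blocked by [5,7]×[10,13], reject
8. q=(34,28) nearest=3 d=29 new=(7,10) → blocked by [5,7]×[10,13], reject
9. q=(17,34) nearest=3 d=26 new=(7,10) → blocked by [5,7]×[10,13], reject
10. q=(10,2) nearest=3 d=6 new=(7,6) → add node 4 parent=3 cost=8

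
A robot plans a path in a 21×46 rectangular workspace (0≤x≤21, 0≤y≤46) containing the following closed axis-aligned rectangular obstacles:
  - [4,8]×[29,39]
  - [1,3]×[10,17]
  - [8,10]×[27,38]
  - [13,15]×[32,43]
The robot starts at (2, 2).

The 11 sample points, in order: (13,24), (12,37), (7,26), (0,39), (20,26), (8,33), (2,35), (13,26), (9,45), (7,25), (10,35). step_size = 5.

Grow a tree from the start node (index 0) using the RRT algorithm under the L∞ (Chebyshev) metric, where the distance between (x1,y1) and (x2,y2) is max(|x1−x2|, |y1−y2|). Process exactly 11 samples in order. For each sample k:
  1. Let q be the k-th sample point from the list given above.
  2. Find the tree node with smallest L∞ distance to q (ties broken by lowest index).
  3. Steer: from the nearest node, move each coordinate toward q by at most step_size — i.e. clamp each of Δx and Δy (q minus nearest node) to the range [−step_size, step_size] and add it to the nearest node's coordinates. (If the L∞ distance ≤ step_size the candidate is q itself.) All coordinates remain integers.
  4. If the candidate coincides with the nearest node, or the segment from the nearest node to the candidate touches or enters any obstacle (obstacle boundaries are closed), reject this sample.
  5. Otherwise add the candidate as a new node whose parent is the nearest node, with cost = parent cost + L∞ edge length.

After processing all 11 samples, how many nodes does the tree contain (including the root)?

1. q=(13,24) nearest=0 d=22 new=(7,7) → add node 1 parent=0 cost=5
2. q=(12,37) nearest=1 d=30 new=(12,12) → add node 2 parent=1 cost=10
3. q=(7,26) nearest=2 d=14 new=(7,17) → add node 3 parent=2 cost=15
4. q=(0,39) nearest=3 d=22 new=(2,22) → add node 4 parent=3 cost=20
5. q=(20,26) nearest=3 d=13 new=(12,22) → add node 5 parent=3 cost=20
6. q=(8,33) nearest=4 d=11 new=(7,27) → add node 6 parent=4 cost=25
7. q=(2,35) nearest=6 d=8 new=(2,32) → blocked by [4,8]×[29,39], reject
8. q=(13,26) nearest=5 d=4 new=(13,26) → add node 7 parent=5 cost=24
9. q=(9,45) nearest=6 d=18 new=(9,32) → blocked by [4,8]×[29,39], reject
10. q=(7,25) nearest=6 d=2 new=(7,25) → add node 8 parent=6 cost=27
11. q=(10,35) nearest=6 d=8 new=(10,32) → blocked by [8,10]×[27,38], reject

Node count: 9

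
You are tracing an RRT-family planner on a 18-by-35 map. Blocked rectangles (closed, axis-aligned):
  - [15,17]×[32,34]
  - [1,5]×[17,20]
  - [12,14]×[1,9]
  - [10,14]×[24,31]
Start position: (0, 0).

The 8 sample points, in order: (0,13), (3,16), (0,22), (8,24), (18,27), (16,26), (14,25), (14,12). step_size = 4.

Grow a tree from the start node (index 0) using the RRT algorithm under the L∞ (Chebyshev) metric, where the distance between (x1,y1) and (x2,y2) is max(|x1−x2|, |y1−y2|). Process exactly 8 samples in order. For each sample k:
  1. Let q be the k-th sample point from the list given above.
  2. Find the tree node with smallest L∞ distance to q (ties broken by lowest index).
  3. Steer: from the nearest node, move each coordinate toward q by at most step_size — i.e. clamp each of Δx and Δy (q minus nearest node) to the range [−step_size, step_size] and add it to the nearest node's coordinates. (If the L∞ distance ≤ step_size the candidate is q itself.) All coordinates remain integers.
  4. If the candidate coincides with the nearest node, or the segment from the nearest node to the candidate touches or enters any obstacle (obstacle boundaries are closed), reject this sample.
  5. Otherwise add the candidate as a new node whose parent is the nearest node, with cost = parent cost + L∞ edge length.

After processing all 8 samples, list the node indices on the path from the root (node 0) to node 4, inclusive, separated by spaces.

Path: 0 1 2 3 4

1. q=(0,13) nearest=0 d=13 new=(0,4) → add node 1 parent=0 cost=4
2. q=(3,16) nearest=1 d=12 new=(3,8) → add node 2 parent=1 cost=8
3. q=(0,22) nearest=2 d=14 new=(0,12) → add node 3 parent=2 cost=12
4. q=(8,24) nearest=3 d=12 new=(4,16) → add node 4 parent=3 cost=16
5. q=(18,27) nearest=4 d=14 new=(8,20) → blocked by [1,5]×[17,20], reject
6. q=(16,26) nearest=4 d=12 new=(8,20) → blocked by [1,5]×[17,20], reject
7. q=(14,25) nearest=4 d=10 new=(8,20) → blocked by [1,5]×[17,20], reject
8. q=(14,12) nearest=4 d=10 new=(8,12) → add node 5 parent=4 cost=20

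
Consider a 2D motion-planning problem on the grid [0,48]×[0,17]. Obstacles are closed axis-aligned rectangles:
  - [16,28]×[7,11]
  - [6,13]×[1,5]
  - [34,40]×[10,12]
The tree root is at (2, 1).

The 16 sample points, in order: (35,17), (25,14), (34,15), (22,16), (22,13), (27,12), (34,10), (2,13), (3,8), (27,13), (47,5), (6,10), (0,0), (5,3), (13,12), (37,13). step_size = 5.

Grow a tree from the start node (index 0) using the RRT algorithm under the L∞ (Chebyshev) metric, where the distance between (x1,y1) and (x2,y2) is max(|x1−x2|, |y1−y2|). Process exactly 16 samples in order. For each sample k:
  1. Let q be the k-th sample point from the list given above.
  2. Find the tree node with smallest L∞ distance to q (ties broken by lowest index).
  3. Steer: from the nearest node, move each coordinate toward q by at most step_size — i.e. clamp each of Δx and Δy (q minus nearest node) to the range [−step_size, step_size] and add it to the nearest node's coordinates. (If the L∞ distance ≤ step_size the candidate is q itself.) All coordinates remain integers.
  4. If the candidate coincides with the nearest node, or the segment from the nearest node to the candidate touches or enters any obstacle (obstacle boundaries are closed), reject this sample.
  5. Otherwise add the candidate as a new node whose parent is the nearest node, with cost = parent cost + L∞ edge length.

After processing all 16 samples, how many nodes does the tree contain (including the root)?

1. q=(35,17) nearest=0 d=33 new=(7,6) → blocked by [6,13]×[1,5], reject
2. q=(25,14) nearest=0 d=23 new=(7,6) → blocked by [6,13]×[1,5], reject
3. q=(34,15) nearest=0 d=32 new=(7,6) → blocked by [6,13]×[1,5], reject
4. q=(22,16) nearest=0 d=20 new=(7,6) → blocked by [6,13]×[1,5], reject
5. q=(22,13) nearest=0 d=20 new=(7,6) → blocked by [6,13]×[1,5], reject
6. q=(27,12) nearest=0 d=25 new=(7,6) → blocked by [6,13]×[1,5], reject
7. q=(34,10) nearest=0 d=32 new=(7,6) → blocked by [6,13]×[1,5], reject
8. q=(2,13) nearest=0 d=12 new=(2,6) → add node 1 parent=0 cost=5
9. q=(3,8) nearest=1 d=2 new=(3,8) → add node 2 parent=1 cost=7
10. q=(27,13) nearest=2 d=24 new=(8,13) → add node 3 parent=2 cost=12
11. q=(47,5) nearest=3 d=39 new=(13,8) → add node 4 parent=3 cost=17
12. q=(6,10) nearest=2 d=3 new=(6,10) → add node 5 parent=2 cost=10
13. q=(0,0) nearest=0 d=2 new=(0,0) → add node 6 parent=0 cost=2
14. q=(5,3) nearest=0 d=3 new=(5,3) → add node 7 parent=0 cost=3
15. q=(13,12) nearest=4 d=4 new=(13,12) → add node 8 parent=4 cost=21
16. q=(37,13) nearest=4 d=24 new=(18,13) → blocked by [16,28]×[7,11], reject

Node count: 9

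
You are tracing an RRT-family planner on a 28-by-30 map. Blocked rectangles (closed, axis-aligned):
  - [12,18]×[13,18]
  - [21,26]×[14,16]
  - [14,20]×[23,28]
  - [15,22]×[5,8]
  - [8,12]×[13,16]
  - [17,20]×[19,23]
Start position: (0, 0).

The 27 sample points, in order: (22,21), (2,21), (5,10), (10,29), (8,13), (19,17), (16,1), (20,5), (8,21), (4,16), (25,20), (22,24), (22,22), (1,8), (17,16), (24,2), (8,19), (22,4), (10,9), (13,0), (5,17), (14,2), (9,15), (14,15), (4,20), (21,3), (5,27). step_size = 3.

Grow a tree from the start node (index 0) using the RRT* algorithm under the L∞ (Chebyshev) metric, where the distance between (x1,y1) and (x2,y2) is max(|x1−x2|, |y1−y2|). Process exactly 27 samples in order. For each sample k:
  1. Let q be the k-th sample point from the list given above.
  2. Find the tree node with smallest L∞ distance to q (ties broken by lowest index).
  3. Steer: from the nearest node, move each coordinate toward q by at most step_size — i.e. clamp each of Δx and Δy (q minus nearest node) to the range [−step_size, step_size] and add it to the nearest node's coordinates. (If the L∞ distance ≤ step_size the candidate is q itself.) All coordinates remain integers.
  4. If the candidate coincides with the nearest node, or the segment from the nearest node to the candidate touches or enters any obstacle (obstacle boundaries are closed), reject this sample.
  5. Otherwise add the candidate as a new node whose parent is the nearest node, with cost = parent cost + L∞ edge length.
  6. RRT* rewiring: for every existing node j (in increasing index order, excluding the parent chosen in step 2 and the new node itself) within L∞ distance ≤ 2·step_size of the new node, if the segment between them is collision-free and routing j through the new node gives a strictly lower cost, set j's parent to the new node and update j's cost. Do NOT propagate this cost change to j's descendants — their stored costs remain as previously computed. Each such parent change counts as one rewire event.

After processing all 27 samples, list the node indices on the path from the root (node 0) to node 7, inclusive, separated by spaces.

Path: 0 1 2 3 4 7

1. q=(22,21) nearest=0 d=22 new=(3,3) → add node 1 parent=0 cost=3
2. q=(2,21) nearest=1 d=18 new=(2,6) → add node 2 parent=1 cost=6
3. q=(5,10) nearest=2 d=4 new=(5,9) → add node 3 parent=2 cost=9
4. q=(10,29) nearest=3 d=20 new=(8,12) → add node 4 parent=3 cost=12
5. q=(8,13) nearest=4 d=1 new=(8,13) → blocked by [8,12]×[13,16], reject
6. q=(19,17) nearest=4 d=11 new=(11,15) → blocked by [8,12]×[13,16], reject
7. q=(16,1) nearest=3 d=11 new=(8,6) → add node 5 parent=3 cost=12
8. q=(20,5) nearest=4 d=12 new=(11,9) → add node 6 parent=4 cost=15
9. q=(8,21) nearest=4 d=9 new=(8,15) → blocked by [8,12]×[13,16], reject
10. q=(4,16) nearest=4 d=4 new=(5,15) → add node 7 parent=4 cost=15
11. q=(25,20) nearest=6 d=14 new=(14,12) → add node 8 parent=6 cost=18
12. q=(22,24) nearest=8 d=12 new=(17,15) → blocked by [12,18]×[13,18], reject
13. q=(22,22) nearest=8 d=10 new=(17,15) → blocked by [12,18]×[13,18], reject
14. q=(1,8) nearest=2 d=2 new=(1,8) → add node 9 parent=2 cost=8
15. q=(17,16) nearest=8 d=4 new=(17,15) → blocked by [12,18]×[13,18], reject
16. q=(24,2) nearest=8 d=10 new=(17,9) → add node 10 parent=8 cost=21
17. q=(8,19) nearest=7 d=4 new=(8,18) → add node 11 parent=7 cost=18
18. q=(22,4) nearest=10 d=5 new=(20,6) → blocked by [15,22]×[5,8], reject
19. q=(10,9) nearest=6 d=1 new=(10,9) → add node 12 parent=6 cost=16
20. q=(13,0) nearest=5 d=6 new=(11,3) → add node 13 parent=5 cost=15
21. q=(5,17) nearest=7 d=2 new=(5,17) → add node 14 parent=7 cost=17
22. q=(14,2) nearest=13 d=3 new=(14,2) → add node 15 parent=13 cost=18
23. q=(9,15) nearest=4 d=3 new=(9,15) → blocked by [8,12]×[13,16], reject
24. q=(14,15) nearest=8 d=3 new=(14,15) → blocked by [12,18]×[13,18], reject
25. q=(4,20) nearest=14 d=3 new=(4,20) → add node 16 parent=14 cost=20
26. q=(21,3) nearest=10 d=6 new=(20,6) → blocked by [15,22]×[5,8], reject
27. q=(5,27) nearest=16 d=7 new=(5,23) → add node 17 parent=16 cost=23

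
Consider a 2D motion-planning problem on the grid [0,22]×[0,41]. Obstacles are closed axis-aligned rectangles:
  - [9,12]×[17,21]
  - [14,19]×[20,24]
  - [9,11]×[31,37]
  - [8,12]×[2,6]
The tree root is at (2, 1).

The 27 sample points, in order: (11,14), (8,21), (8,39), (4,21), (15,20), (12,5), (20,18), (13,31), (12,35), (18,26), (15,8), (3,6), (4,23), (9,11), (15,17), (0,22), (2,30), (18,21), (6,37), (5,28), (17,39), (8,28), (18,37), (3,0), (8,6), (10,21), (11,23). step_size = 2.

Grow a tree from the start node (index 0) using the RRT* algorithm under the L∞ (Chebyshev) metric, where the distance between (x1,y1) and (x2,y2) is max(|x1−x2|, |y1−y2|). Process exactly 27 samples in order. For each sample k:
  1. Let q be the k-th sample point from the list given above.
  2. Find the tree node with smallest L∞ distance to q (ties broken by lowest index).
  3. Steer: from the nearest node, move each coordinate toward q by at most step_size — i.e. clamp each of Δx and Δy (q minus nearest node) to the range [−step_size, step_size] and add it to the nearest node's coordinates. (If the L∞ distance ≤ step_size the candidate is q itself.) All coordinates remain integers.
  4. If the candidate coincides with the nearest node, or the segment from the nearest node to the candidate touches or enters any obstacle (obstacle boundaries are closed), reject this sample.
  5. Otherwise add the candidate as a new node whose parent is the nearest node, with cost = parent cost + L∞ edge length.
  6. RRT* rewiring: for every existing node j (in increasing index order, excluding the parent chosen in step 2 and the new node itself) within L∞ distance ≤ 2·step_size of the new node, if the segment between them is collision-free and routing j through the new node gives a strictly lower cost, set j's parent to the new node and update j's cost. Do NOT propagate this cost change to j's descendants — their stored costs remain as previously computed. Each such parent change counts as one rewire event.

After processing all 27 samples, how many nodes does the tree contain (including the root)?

1. q=(11,14) nearest=0 d=13 new=(4,3) → add node 1 parent=0 cost=2
2. q=(8,21) nearest=1 d=18 new=(6,5) → add node 2 parent=1 cost=4
3. q=(8,39) nearest=2 d=34 new=(8,7) → add node 3 parent=2 cost=6
4. q=(4,21) nearest=3 d=14 new=(6,9) → add node 4 parent=3 cost=8
5. q=(15,20) nearest=4 d=11 new=(8,11) → add node 5 parent=4 cost=10
6. q=(12,5) nearest=3 d=4 new=(10,5) → blocked by [8,12]×[2,6], reject
7. q=(20,18) nearest=3 d=12 new=(10,9) → add node 6 parent=3 cost=8
8. q=(13,31) nearest=5 d=20 new=(10,13) → add node 7 parent=5 cost=12
9. q=(12,35) nearest=7 d=22 new=(12,15) → add node 8 parent=7 cost=14
10. q=(18,26) nearest=8 d=11 new=(14,17) → add node 9 parent=8 cost=16
11. q=(15,8) nearest=6 d=5 new=(12,8) → add node 10 parent=6 cost=10
12. q=(3,6) nearest=1 d=3 new=(3,5) → add node 11 parent=1 cost=4
13. q=(4,23) nearest=8 d=8 new=(10,17) → blocked by [9,12]×[17,21], reject
14. q=(9,11) nearest=5 d=1 new=(9,11) → add node 12 parent=5 cost=11
15. q=(15,17) nearest=9 d=1 new=(15,17) → add node 13 parent=9 cost=17
16. q=(0,22) nearest=7 d=10 new=(8,15) → add node 14 parent=7 cost=14
17. q=(2,30) nearest=9 d=13 new=(12,19) → blocked by [9,12]×[17,21], reject
18. q=(18,21) nearest=9 d=4 new=(16,19) → add node 15 parent=9 cost=18
19. q=(6,37) nearest=15 d=18 new=(14,21) → blocked by [14,19]×[20,24], reject
20. q=(5,28) nearest=9 d=11 new=(12,19) → blocked by [9,12]×[17,21], reject
21. q=(17,39) nearest=15 d=20 new=(17,21) → blocked by [14,19]×[20,24], reject
22. q=(8,28) nearest=15 d=9 new=(14,21) → blocked by [14,19]×[20,24], reject
23. q=(18,37) nearest=15 d=18 new=(18,21) → blocked by [14,19]×[20,24], reject
24. q=(3,0) nearest=0 d=1 new=(3,0) → add node 16 parent=0 cost=1
25. q=(8,6) nearest=3 d=1 new=(8,6) → blocked by [8,12]×[2,6], reject
26. q=(10,21) nearest=9 d=4 new=(12,19) → blocked by [9,12]×[17,21], reject
27. q=(11,23) nearest=15 d=5 new=(14,21) → blocked by [14,19]×[20,24], reject

Node count: 17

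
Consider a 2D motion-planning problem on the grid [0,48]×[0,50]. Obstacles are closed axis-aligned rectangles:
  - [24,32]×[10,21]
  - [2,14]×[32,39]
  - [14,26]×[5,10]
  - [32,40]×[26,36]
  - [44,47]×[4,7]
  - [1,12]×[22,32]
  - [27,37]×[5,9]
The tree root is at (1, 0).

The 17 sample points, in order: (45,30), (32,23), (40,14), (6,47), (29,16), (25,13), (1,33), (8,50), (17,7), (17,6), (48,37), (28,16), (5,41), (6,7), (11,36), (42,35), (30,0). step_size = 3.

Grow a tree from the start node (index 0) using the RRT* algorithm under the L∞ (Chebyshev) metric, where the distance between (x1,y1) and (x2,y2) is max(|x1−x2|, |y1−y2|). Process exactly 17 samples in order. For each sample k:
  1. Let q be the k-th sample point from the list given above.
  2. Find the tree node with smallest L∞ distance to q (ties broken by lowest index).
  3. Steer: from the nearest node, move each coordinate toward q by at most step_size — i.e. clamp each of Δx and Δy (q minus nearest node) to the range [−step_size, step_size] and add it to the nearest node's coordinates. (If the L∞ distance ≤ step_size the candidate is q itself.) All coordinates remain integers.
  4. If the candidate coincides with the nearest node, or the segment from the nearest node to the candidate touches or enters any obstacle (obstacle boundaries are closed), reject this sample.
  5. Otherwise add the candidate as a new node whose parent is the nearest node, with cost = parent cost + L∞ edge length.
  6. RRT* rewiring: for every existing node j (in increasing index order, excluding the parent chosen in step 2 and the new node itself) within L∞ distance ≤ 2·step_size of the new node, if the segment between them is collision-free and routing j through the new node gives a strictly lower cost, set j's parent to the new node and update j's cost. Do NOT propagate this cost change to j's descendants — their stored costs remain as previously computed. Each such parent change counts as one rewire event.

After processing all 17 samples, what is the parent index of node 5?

1. q=(45,30) nearest=0 d=44 new=(4,3) → add node 1 parent=0 cost=3
2. q=(32,23) nearest=1 d=28 new=(7,6) → add node 2 parent=1 cost=6
3. q=(40,14) nearest=2 d=33 new=(10,9) → add node 3 parent=2 cost=9
4. q=(6,47) nearest=3 d=38 new=(7,12) → add node 4 parent=3 cost=12
5. q=(29,16) nearest=3 d=19 new=(13,12) → add node 5 parent=3 cost=12
6. q=(25,13) nearest=5 d=12 new=(16,13) → add node 6 parent=5 cost=15
7. q=(1,33) nearest=6 d=20 new=(13,16) → add node 7 parent=6 cost=18
8. q=(8,50) nearest=7 d=34 new=(10,19) → add node 8 parent=7 cost=21
9. q=(17,7) nearest=5 d=5 new=(16,9) → blocked by [14,26]×[5,10], reject
10. q=(17,6) nearest=5 d=6 new=(16,9) → blocked by [14,26]×[5,10], reject
11. q=(48,37) nearest=6 d=32 new=(19,16) → add node 9 parent=6 cost=18
12. q=(28,16) nearest=9 d=9 new=(22,16) → add node 10 parent=9 cost=21
13. q=(5,41) nearest=8 d=22 new=(7,22) → blocked by [1,12]×[22,32], reject
14. q=(6,7) nearest=2 d=1 new=(6,7) → add node 11 parent=2 cost=7
15. q=(11,36) nearest=8 d=17 new=(11,22) → blocked by [1,12]×[22,32], reject
16. q=(42,35) nearest=10 d=20 new=(25,19) → blocked by [24,32]×[10,21], reject
17. q=(30,0) nearest=6 d=14 new=(19,10) → blocked by [14,26]×[5,10], reject

Parent of node 5: 3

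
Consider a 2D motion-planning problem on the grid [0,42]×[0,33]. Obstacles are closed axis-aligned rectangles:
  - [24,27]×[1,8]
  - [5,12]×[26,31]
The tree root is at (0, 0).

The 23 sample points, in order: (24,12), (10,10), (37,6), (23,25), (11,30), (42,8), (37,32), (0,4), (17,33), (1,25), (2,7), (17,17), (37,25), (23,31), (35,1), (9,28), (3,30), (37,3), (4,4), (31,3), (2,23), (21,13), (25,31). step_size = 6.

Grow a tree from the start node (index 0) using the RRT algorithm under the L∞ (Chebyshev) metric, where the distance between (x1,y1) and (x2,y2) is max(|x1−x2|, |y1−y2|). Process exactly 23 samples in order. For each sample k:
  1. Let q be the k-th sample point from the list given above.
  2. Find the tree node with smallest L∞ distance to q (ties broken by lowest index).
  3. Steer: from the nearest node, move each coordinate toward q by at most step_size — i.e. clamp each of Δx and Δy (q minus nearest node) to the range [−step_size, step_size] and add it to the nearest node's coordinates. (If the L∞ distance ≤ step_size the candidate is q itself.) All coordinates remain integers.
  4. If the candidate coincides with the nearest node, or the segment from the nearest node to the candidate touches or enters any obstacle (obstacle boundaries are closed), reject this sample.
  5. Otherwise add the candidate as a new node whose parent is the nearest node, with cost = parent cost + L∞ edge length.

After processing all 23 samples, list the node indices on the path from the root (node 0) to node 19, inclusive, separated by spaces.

Path: 0 1 2 4 5 9 14 19

1. q=(24,12) nearest=0 d=24 new=(6,6) → add node 1 parent=0 cost=6
2. q=(10,10) nearest=1 d=4 new=(10,10) → add node 2 parent=1 cost=10
3. q=(37,6) nearest=2 d=27 new=(16,6) → add node 3 parent=2 cost=16
4. q=(23,25) nearest=2 d=15 new=(16,16) → add node 4 parent=2 cost=16
5. q=(11,30) nearest=4 d=14 new=(11,22) → add node 5 parent=4 cost=22
6. q=(42,8) nearest=3 d=26 new=(22,8) → add node 6 parent=3 cost=22
7. q=(37,32) nearest=4 d=21 new=(22,22) → add node 7 parent=4 cost=22
8. q=(0,4) nearest=0 d=4 new=(0,4) → add node 8 parent=0 cost=4
9. q=(17,33) nearest=5 d=11 new=(17,28) → add node 9 parent=5 cost=28
10. q=(1,25) nearest=5 d=10 new=(5,25) → add node 10 parent=5 cost=28
11. q=(2,7) nearest=8 d=3 new=(2,7) → add node 11 parent=8 cost=7
12. q=(17,17) nearest=4 d=1 new=(17,17) → add node 12 parent=4 cost=17
13. q=(37,25) nearest=7 d=15 new=(28,25) → add node 13 parent=7 cost=28
14. q=(23,31) nearest=9 d=6 new=(23,31) → add node 14 parent=9 cost=34
15. q=(35,1) nearest=6 d=13 new=(28,2) → blocked by [24,27]×[1,8], reject
16. q=(9,28) nearest=10 d=4 new=(9,28) → blocked by [5,12]×[26,31], reject
17. q=(3,30) nearest=10 d=5 new=(3,30) → add node 15 parent=10 cost=33
18. q=(37,3) nearest=6 d=15 new=(28,3) → blocked by [24,27]×[1,8], reject
19. q=(4,4) nearest=1 d=2 new=(4,4) → add node 16 parent=1 cost=8
20. q=(31,3) nearest=6 d=9 new=(28,3) → blocked by [24,27]×[1,8], reject
21. q=(2,23) nearest=10 d=3 new=(2,23) → add node 17 parent=10 cost=31
22. q=(21,13) nearest=12 d=4 new=(21,13) → add node 18 parent=12 cost=21
23. q=(25,31) nearest=14 d=2 new=(25,31) → add node 19 parent=14 cost=36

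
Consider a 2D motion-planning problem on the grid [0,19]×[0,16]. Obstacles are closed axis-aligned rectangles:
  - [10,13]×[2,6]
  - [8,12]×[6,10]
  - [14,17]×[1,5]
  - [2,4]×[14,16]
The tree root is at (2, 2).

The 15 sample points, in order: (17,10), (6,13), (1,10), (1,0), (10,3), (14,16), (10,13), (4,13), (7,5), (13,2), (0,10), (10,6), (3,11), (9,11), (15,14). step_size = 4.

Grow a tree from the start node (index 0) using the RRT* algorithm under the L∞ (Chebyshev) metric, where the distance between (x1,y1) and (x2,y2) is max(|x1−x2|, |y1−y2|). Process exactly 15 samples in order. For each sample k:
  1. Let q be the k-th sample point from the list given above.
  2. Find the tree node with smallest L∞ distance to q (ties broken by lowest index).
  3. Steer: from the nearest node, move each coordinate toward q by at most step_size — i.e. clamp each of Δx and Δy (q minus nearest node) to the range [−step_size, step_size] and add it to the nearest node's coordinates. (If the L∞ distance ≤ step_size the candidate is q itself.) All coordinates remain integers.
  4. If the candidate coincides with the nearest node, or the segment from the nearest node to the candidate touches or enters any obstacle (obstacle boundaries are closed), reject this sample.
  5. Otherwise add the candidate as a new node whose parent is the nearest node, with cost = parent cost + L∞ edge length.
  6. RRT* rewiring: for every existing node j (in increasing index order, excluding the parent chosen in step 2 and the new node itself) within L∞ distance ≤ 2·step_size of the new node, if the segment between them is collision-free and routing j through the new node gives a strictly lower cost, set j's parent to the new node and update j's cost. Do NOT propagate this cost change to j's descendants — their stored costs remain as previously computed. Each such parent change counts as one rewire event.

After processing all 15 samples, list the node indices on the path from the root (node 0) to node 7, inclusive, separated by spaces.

1. q=(17,10) nearest=0 d=15 new=(6,6) → add node 1 parent=0 cost=4
2. q=(6,13) nearest=1 d=7 new=(6,10) → add node 2 parent=1 cost=8
3. q=(1,10) nearest=1 d=5 new=(2,10) → add node 3 parent=1 cost=8
4. q=(1,0) nearest=0 d=2 new=(1,0) → add node 4 parent=0 cost=2
5. q=(10,3) nearest=1 d=4 new=(10,3) → blocked by [10,13]×[2,6], reject
6. q=(14,16) nearest=2 d=8 new=(10,14) → add node 5 parent=2 cost=12
7. q=(10,13) nearest=5 d=1 new=(10,13) → add node 6 parent=5 cost=13
8. q=(4,13) nearest=2 d=3 new=(4,13) → add node 7 parent=2 cost=11
9. q=(7,5) nearest=1 d=1 new=(7,5) → add node 8 parent=1 cost=5
10. q=(13,2) nearest=8 d=6 new=(11,2) → blocked by [10,13]×[2,6], reject
11. q=(0,10) nearest=3 d=2 new=(0,10) → add node 9 parent=3 cost=10
12. q=(10,6) nearest=8 d=3 new=(10,6) → blocked by [10,13]×[2,6], reject
13. q=(3,11) nearest=3 d=1 new=(3,11) → add node 10 parent=3 cost=9
14. q=(9,11) nearest=6 d=2 new=(9,11) → add node 11 parent=6 cost=15
15. q=(15,14) nearest=5 d=5 new=(14,14) → add node 12 parent=5 cost=16

Path: 0 1 2 7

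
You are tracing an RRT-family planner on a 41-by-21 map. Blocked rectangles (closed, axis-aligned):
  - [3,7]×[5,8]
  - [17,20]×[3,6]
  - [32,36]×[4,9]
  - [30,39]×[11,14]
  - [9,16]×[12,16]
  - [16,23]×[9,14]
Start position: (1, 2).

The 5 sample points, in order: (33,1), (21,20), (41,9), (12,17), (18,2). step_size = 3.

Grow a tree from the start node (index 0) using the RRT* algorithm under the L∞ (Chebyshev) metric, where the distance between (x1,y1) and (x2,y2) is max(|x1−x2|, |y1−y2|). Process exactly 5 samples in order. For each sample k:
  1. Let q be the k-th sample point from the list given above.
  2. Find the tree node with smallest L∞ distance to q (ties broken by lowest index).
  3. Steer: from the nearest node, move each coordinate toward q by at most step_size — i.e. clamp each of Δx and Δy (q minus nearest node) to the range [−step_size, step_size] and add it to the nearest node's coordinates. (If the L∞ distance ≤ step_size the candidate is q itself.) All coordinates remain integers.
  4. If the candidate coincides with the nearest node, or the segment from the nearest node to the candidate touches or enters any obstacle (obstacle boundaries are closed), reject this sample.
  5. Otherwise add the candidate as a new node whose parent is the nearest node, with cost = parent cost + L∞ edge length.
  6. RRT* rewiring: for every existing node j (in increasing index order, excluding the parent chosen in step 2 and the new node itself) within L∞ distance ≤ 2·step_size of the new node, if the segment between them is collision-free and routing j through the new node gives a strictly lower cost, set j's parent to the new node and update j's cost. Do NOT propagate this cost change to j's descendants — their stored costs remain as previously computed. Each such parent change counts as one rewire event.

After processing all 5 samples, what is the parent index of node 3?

1. q=(33,1) nearest=0 d=32 new=(4,1) → add node 1 parent=0 cost=3
2. q=(21,20) nearest=1 d=19 new=(7,4) → add node 2 parent=1 cost=6
3. q=(41,9) nearest=2 d=34 new=(10,7) → add node 3 parent=2 cost=9
4. q=(12,17) nearest=3 d=10 new=(12,10) → add node 4 parent=3 cost=12
5. q=(18,2) nearest=3 d=8 new=(13,4) → add node 5 parent=3 cost=12

Parent of node 3: 2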